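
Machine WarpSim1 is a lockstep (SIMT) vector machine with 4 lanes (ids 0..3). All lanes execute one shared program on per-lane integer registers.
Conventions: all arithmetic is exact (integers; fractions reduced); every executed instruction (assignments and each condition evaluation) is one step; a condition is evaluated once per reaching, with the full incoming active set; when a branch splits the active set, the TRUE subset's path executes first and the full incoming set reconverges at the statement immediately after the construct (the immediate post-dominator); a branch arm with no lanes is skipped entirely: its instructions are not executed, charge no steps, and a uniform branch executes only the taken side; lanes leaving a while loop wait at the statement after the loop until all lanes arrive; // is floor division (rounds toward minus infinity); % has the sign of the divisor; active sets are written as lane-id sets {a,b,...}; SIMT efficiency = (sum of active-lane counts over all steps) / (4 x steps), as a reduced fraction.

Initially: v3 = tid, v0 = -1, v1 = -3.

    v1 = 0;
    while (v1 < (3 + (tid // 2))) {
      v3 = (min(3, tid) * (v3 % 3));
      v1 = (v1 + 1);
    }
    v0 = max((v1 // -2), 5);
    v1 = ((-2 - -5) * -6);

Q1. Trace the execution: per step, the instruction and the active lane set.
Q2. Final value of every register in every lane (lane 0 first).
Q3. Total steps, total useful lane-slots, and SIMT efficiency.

step 0: v1 <- 0                      {0,1,2,3}
step 1: eval (v1 < (3 + (tid // 2))) {0,1,2,3}
step 2: v3 <- (min(3, tid) * (v3 % 3)) {0,1,2,3}
step 3: v1 <- (v1 + 1)               {0,1,2,3}
step 4: eval (v1 < (3 + (tid // 2))) {0,1,2,3}
step 5: v3 <- (min(3, tid) * (v3 % 3)) {0,1,2,3}
step 6: v1 <- (v1 + 1)               {0,1,2,3}
step 7: eval (v1 < (3 + (tid // 2))) {0,1,2,3}
step 8: v3 <- (min(3, tid) * (v3 % 3)) {0,1,2,3}
step 9: v1 <- (v1 + 1)               {0,1,2,3}
step 10: eval (v1 < (3 + (tid // 2))) {0,1,2,3}
step 11: v3 <- (min(3, tid) * (v3 % 3)) {2,3}
step 12: v1 <- (v1 + 1)               {2,3}
step 13: eval (v1 < (3 + (tid // 2))) {2,3}
step 14: v0 <- max((v1 // -2), 5)     {0,1,2,3}
step 15: v1 <- ((-2 - -5) * -6)       {0,1,2,3}

Answer: 16 steps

v3: 0,1,2,0
v0: 5,5,5,5
v1: -18,-18,-18,-18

steps = 16; useful = 58; efficiency = 58/64 = 29/32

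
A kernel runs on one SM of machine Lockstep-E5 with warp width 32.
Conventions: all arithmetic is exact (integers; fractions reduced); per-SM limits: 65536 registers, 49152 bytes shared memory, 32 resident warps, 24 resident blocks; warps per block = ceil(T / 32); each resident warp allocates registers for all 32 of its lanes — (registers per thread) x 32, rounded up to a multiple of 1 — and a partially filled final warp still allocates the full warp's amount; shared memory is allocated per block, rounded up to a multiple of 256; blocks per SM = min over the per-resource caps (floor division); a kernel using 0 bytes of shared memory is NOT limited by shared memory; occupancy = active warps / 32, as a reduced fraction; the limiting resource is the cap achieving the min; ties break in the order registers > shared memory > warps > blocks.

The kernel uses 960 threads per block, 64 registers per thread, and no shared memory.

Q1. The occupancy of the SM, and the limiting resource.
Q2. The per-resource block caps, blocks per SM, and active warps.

Answer: occupancy 15/16, limited by registers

registers: 1 block
shared memory: no limit (kernel uses none)
warps: 1 block
blocks: 24 blocks

Answer: 1 block, 30 active warps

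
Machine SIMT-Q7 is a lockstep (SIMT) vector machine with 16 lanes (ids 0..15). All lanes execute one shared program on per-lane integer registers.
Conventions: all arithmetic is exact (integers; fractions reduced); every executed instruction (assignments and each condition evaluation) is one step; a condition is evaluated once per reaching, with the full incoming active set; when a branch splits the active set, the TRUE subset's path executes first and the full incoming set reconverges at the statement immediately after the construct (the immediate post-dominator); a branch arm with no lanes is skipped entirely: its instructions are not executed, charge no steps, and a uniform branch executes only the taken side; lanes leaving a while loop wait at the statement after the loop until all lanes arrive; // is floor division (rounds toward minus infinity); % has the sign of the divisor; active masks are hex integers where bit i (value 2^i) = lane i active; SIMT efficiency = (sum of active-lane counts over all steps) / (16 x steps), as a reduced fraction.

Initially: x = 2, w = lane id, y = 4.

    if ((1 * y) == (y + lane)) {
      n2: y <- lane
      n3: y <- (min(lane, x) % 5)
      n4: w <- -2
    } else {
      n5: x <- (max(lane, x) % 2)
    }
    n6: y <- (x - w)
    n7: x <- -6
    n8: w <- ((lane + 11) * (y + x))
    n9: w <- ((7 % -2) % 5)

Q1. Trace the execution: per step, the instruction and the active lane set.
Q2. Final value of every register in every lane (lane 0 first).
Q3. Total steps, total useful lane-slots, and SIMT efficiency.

step 0: eval ((1 * y) == (y + lane)) 0xffff
step 1: y <- lane                    0x0001
step 2: y <- (min(lane, x) % 5)      0x0001
step 3: w <- -2                      0x0001
step 4: x <- (max(lane, x) % 2)      0xfffe
step 5: y <- (x - w)                 0xffff
step 6: x <- -6                      0xffff
step 7: w <- ((lane + 11) * (y + x)) 0xffff
step 8: w <- ((7 % -2) % 5)          0xffff

Answer: 9 steps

x: -6,-6,-6,-6,-6,-6,-6,-6,-6,-6,-6,-6,-6,-6,-6,-6
w: 4,4,4,4,4,4,4,4,4,4,4,4,4,4,4,4
y: 4,-1,-2,-2,-4,-4,-6,-6,-8,-8,-10,-10,-12,-12,-14,-14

steps = 9; useful = 98; efficiency = 98/144 = 49/72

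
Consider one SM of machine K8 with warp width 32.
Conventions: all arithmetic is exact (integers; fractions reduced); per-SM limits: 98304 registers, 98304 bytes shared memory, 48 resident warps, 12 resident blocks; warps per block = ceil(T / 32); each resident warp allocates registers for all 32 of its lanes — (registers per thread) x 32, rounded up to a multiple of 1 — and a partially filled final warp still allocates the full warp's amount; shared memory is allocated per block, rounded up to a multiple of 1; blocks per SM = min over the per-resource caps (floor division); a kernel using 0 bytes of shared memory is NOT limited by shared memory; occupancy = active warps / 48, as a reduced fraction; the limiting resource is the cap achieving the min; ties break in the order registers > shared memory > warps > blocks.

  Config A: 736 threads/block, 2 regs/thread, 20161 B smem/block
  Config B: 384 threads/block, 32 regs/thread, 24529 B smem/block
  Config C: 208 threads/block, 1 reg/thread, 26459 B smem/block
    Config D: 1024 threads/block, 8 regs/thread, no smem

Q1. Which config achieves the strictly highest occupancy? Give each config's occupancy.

occupancies: A 23/24, B 1, C 7/16, D 2/3

Answer: B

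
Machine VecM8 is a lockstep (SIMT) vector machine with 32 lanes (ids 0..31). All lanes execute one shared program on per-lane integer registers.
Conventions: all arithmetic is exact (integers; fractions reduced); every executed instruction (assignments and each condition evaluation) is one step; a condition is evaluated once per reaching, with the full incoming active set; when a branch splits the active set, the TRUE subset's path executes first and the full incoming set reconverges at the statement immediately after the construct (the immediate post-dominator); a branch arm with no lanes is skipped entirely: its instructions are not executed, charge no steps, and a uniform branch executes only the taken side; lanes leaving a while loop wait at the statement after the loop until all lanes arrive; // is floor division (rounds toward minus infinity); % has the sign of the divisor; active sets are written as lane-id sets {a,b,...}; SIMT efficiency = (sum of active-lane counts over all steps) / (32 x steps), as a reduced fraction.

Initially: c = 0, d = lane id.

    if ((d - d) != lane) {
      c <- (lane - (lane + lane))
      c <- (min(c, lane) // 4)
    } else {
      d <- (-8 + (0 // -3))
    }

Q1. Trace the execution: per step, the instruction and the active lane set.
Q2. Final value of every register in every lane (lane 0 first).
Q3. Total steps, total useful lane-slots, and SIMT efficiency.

step 0: eval ((d - d) != lane)       {0,1,2,3,4,5,6,7,8,9,10,11,12,13,14,15,16,17,18,19,20,21,22,23,24,25,26,27,28,29,30,31}
step 1: c <- (lane - (lane + lane))  {1,2,3,4,5,6,7,8,9,10,11,12,13,14,15,16,17,18,19,20,21,22,23,24,25,26,27,28,29,30,31}
step 2: c <- (min(c, lane) // 4)     {1,2,3,4,5,6,7,8,9,10,11,12,13,14,15,16,17,18,19,20,21,22,23,24,25,26,27,28,29,30,31}
step 3: d <- (-8 + (0 // -3))        {0}

Answer: 4 steps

c: 0,-1,-1,-1,-1,-2,-2,-2,-2,-3,-3,-3,-3,-4,-4,-4,-4,-5,-5,-5,-5,-6,-6,-6,-6,-7,-7,-7,-7,-8,-8,-8
d: -8,1,2,3,4,5,6,7,8,9,10,11,12,13,14,15,16,17,18,19,20,21,22,23,24,25,26,27,28,29,30,31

steps = 4; useful = 95; efficiency = 95/128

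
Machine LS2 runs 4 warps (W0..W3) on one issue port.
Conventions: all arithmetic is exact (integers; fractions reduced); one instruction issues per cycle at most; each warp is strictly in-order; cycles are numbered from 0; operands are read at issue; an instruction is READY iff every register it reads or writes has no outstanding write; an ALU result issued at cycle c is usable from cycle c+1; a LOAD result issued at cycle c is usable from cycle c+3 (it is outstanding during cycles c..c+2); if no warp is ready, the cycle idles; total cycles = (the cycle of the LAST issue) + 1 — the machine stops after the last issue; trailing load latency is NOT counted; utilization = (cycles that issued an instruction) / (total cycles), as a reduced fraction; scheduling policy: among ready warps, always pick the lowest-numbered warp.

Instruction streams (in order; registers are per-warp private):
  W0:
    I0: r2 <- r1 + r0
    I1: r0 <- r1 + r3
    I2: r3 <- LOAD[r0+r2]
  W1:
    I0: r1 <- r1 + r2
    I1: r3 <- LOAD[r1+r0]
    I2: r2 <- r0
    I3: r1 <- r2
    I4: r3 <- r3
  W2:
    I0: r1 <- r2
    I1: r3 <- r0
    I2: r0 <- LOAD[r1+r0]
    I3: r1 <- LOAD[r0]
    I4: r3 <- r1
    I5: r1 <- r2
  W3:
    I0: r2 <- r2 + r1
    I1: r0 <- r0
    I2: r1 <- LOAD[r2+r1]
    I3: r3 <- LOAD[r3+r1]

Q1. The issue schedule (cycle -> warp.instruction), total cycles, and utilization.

cycle 0: W0.I0
cycle 1: W0.I1
cycle 2: W0.I2
cycle 3: W1.I0
cycle 4: W1.I1
cycle 5: W1.I2
cycle 6: W1.I3
cycle 7: W1.I4
cycle 8: W2.I0
cycle 9: W2.I1
cycle 10: W2.I2
cycle 11: W3.I0
cycle 12: W3.I1
cycle 13: W2.I3
cycle 14: W3.I2
cycle 15: idle
cycle 16: W2.I4
cycle 17: W2.I5
cycle 18: W3.I3

Answer: 19 cycles, utilization 18/19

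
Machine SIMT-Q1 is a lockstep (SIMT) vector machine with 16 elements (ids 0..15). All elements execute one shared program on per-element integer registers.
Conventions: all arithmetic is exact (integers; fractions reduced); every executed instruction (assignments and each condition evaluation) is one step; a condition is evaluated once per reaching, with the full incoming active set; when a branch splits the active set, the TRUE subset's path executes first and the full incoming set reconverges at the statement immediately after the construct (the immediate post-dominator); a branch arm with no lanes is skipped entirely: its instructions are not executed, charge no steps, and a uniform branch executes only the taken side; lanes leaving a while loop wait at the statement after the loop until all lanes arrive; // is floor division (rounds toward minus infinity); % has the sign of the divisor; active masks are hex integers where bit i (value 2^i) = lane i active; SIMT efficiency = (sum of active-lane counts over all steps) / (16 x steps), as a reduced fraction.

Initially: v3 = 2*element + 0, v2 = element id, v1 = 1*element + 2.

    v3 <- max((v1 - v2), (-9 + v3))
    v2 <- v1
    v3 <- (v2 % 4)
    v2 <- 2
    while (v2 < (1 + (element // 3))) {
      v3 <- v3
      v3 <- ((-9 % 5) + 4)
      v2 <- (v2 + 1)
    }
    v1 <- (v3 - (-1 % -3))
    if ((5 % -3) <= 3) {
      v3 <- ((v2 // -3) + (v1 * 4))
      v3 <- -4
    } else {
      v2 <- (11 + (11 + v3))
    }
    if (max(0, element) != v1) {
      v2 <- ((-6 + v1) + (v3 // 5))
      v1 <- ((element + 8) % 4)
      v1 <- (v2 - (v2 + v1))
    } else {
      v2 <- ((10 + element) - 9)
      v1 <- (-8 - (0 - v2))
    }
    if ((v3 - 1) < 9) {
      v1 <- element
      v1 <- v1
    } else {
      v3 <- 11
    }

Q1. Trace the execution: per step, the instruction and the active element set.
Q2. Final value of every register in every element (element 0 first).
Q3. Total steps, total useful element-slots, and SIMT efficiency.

step 0: v3 <- max((v1 - v2), (-9 + v3)) 0xffff
step 1: v2 <- v1                     0xffff
step 2: v3 <- (v2 % 4)               0xffff
step 3: v2 <- 2                      0xffff
step 4: eval (v2 < (1 + (element // 3))) 0xffff
step 5: v3 <- v3                     0xffc0
step 6: v3 <- ((-9 % 5) + 4)         0xffc0
step 7: v2 <- (v2 + 1)               0xffc0
step 8: eval (v2 < (1 + (element // 3))) 0xffc0
step 9: v3 <- v3                     0xfe00
step 10: v3 <- ((-9 % 5) + 4)         0xfe00
step 11: v2 <- (v2 + 1)               0xfe00
step 12: eval (v2 < (1 + (element // 3))) 0xfe00
step 13: v3 <- v3                     0xf000
step 14: v3 <- ((-9 % 5) + 4)         0xf000
step 15: v2 <- (v2 + 1)               0xf000
step 16: eval (v2 < (1 + (element // 3))) 0xf000
step 17: v3 <- v3                     0x8000
step 18: v3 <- ((-9 % 5) + 4)         0x8000
step 19: v2 <- (v2 + 1)               0x8000
step 20: eval (v2 < (1 + (element // 3))) 0x8000
step 21: v1 <- (v3 - (-1 % -3))       0xffff
step 22: eval ((5 % -3) <= 3)         0xffff
step 23: v3 <- ((v2 // -3) + (v1 * 4)) 0xffff
step 24: v3 <- -4                     0xffff
step 25: eval (max(0, element) != v1) 0xffff
step 26: v2 <- ((-6 + v1) + (v3 // 5)) 0xffbf
step 27: v1 <- ((element + 8) % 4)    0xffbf
step 28: v1 <- (v2 - (v2 + v1))       0xffbf
step 29: v2 <- ((10 + element) - 9)   0x0040
step 30: v1 <- (-8 - (0 - v2))        0x0040
step 31: eval ((v3 - 1) < 9)          0xffff
step 32: v1 <- element                0xffff
step 33: v1 <- v1                     0xffff

Answer: 34 steps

v3: -4,-4,-4,-4,-4,-4,-4,-4,-4,-4,-4,-4,-4,-4,-4,-4
v2: -4,-3,-6,-5,-4,-3,7,-1,-1,-1,-1,-1,-1,-1,-1,-1
v1: 0,1,2,3,4,5,6,7,8,9,10,11,12,13,14,15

steps = 34; useful = 343; efficiency = 343/544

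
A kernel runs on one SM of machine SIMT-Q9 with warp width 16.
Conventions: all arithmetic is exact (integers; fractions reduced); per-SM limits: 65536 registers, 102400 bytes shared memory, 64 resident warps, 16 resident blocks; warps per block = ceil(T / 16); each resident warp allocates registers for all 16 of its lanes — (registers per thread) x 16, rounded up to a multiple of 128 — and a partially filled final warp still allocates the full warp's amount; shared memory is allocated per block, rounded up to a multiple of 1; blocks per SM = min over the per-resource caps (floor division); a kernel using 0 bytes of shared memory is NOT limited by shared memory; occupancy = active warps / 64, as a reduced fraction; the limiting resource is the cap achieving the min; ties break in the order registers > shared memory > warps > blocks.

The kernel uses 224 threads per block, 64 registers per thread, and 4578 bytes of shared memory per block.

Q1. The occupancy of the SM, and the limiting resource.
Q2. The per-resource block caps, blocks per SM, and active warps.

Answer: occupancy 7/8, limited by registers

registers: 4 blocks
shared memory: 22 blocks
warps: 4 blocks
blocks: 16 blocks

Answer: 4 blocks, 56 active warps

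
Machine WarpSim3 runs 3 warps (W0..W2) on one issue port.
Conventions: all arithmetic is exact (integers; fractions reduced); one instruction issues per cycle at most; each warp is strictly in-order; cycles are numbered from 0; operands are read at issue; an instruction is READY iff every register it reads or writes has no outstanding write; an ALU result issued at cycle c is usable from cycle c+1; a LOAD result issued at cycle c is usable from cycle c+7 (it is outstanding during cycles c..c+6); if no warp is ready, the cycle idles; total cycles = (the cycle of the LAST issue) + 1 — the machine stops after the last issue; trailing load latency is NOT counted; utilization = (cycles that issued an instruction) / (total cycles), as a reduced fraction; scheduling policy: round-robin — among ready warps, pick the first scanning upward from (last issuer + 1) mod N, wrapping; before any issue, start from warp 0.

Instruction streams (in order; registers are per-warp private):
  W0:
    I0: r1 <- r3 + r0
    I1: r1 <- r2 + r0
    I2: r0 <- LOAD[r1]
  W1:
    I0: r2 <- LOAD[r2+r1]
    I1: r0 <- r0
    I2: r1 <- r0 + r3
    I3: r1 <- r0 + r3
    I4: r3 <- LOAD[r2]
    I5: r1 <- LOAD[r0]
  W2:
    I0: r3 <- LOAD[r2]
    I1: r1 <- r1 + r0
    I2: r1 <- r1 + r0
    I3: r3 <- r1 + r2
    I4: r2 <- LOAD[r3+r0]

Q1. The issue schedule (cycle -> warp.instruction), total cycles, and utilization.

cycle 0: W0.I0
cycle 1: W1.I0
cycle 2: W2.I0
cycle 3: W0.I1
cycle 4: W1.I1
cycle 5: W2.I1
cycle 6: W0.I2
cycle 7: W1.I2
cycle 8: W2.I2
cycle 9: W1.I3
cycle 10: W2.I3
cycle 11: W1.I4
cycle 12: W2.I4
cycle 13: W1.I5

Answer: 14 cycles, utilization 1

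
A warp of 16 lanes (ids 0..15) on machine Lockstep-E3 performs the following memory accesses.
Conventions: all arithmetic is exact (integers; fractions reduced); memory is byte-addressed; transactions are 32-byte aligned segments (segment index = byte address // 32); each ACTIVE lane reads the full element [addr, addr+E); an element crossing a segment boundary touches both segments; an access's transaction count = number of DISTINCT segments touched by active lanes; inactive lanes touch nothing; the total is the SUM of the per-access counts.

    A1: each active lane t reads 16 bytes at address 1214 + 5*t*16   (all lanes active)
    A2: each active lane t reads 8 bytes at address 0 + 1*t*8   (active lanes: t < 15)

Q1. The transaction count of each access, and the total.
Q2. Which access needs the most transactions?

A1: 24 transactions
A2: 4 transactions

Answer: 24,4; total 28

Answer: A1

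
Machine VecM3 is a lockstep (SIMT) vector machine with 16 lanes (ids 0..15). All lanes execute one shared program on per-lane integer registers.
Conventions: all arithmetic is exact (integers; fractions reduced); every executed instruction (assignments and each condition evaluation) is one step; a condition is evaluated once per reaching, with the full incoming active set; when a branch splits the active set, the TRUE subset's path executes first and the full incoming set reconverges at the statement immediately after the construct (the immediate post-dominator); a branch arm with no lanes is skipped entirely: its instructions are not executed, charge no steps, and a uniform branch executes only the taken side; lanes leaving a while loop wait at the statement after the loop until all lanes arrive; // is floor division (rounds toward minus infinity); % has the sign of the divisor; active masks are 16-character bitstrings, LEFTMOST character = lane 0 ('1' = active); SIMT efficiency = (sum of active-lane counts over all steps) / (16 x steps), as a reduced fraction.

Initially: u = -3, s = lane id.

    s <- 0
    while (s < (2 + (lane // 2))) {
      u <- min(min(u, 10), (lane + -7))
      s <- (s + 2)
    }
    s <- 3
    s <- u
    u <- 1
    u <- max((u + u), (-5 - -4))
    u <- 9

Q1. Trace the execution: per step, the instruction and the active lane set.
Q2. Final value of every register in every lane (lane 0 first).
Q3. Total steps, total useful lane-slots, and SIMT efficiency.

step 0: s <- 0                       1111111111111111
step 1: eval (s < (2 + (lane // 2))) 1111111111111111
step 2: u <- min(min(u, 10), (lane + -7)) 1111111111111111
step 3: s <- (s + 2)                 1111111111111111
step 4: eval (s < (2 + (lane // 2))) 1111111111111111
step 5: u <- min(min(u, 10), (lane + -7)) 0011111111111111
step 6: s <- (s + 2)                 0011111111111111
step 7: eval (s < (2 + (lane // 2))) 0011111111111111
step 8: u <- min(min(u, 10), (lane + -7)) 0000001111111111
step 9: s <- (s + 2)                 0000001111111111
step 10: eval (s < (2 + (lane // 2))) 0000001111111111
step 11: u <- min(min(u, 10), (lane + -7)) 0000000000111111
step 12: s <- (s + 2)                 0000000000111111
step 13: eval (s < (2 + (lane // 2))) 0000000000111111
step 14: u <- min(min(u, 10), (lane + -7)) 0000000000000011
step 15: s <- (s + 2)                 0000000000000011
step 16: eval (s < (2 + (lane // 2))) 0000000000000011
step 17: s <- 3                       1111111111111111
step 18: s <- u                       1111111111111111
step 19: u <- 1                       1111111111111111
step 20: u <- max((u + u), (-5 - -4)) 1111111111111111
step 21: u <- 9                       1111111111111111

Answer: 22 steps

u: 9,9,9,9,9,9,9,9,9,9,9,9,9,9,9,9
s: -7,-6,-5,-4,-3,-3,-3,-3,-3,-3,-3,-3,-3,-3,-3,-3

steps = 22; useful = 256; efficiency = 256/352 = 8/11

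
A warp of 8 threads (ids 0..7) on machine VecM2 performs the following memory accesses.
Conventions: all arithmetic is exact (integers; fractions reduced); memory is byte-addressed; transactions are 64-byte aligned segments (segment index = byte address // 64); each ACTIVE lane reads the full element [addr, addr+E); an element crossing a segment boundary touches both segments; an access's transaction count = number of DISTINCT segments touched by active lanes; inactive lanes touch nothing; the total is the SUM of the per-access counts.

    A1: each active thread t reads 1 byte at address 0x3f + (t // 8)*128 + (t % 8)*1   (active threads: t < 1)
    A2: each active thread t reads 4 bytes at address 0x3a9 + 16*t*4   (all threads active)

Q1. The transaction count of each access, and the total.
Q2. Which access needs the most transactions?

A1: 1 transaction
A2: 8 transactions

Answer: 1,8; total 9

Answer: A2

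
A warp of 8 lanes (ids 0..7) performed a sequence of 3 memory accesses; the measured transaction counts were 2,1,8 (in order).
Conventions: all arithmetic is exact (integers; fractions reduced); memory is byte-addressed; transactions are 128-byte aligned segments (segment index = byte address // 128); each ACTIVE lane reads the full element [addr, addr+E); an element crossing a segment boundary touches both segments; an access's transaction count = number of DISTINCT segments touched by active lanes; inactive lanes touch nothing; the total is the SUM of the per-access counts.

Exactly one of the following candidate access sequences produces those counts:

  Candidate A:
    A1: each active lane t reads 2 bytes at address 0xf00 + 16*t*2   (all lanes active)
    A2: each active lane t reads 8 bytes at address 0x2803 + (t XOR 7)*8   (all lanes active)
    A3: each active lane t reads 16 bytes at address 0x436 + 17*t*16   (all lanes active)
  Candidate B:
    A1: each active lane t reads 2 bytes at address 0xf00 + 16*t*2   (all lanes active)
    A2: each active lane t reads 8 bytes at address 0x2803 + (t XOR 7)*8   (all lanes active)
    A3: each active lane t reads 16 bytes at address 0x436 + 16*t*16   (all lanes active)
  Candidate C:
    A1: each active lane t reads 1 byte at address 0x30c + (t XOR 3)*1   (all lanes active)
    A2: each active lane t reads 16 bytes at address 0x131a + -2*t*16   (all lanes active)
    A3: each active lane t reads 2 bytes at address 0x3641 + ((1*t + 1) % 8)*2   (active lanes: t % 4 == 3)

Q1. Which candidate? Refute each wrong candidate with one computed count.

A: A3 gives 9 transactions, not 8
C: A1 gives 1 transaction, not 2
B: all counts match (2,1,8)

Answer: B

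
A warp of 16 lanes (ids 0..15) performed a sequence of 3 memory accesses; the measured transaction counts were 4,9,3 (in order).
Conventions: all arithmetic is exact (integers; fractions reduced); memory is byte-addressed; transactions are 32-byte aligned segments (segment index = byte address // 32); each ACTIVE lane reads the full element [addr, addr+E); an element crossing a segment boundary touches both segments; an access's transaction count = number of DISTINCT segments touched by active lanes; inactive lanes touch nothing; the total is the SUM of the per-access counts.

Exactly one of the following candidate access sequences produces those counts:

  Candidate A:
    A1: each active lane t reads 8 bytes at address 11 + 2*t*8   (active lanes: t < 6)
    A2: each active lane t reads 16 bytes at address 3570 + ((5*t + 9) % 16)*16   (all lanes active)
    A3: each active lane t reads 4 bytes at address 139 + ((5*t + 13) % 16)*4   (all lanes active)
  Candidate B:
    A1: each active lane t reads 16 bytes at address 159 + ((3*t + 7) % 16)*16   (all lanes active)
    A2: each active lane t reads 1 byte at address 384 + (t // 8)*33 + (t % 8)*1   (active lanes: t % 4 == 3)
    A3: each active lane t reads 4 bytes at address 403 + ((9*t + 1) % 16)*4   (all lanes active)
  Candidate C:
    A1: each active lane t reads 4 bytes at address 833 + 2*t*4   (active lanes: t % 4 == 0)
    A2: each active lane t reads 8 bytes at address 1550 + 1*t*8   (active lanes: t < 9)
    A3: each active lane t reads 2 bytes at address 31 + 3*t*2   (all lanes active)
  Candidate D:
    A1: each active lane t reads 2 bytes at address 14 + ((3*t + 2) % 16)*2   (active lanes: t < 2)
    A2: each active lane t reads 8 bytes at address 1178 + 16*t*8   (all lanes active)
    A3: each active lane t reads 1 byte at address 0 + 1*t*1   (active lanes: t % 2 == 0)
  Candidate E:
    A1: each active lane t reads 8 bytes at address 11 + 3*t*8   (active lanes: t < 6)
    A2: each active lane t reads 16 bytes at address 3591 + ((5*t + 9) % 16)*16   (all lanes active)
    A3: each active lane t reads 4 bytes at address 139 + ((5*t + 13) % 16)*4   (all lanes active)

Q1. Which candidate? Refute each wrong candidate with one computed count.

B: A1 gives 9 transactions, not 4
C: A2 gives 3 transactions, not 9
D: A1 gives 1 transaction, not 4
E: A1 gives 5 transactions, not 4
A: all counts match (4,9,3)

Answer: A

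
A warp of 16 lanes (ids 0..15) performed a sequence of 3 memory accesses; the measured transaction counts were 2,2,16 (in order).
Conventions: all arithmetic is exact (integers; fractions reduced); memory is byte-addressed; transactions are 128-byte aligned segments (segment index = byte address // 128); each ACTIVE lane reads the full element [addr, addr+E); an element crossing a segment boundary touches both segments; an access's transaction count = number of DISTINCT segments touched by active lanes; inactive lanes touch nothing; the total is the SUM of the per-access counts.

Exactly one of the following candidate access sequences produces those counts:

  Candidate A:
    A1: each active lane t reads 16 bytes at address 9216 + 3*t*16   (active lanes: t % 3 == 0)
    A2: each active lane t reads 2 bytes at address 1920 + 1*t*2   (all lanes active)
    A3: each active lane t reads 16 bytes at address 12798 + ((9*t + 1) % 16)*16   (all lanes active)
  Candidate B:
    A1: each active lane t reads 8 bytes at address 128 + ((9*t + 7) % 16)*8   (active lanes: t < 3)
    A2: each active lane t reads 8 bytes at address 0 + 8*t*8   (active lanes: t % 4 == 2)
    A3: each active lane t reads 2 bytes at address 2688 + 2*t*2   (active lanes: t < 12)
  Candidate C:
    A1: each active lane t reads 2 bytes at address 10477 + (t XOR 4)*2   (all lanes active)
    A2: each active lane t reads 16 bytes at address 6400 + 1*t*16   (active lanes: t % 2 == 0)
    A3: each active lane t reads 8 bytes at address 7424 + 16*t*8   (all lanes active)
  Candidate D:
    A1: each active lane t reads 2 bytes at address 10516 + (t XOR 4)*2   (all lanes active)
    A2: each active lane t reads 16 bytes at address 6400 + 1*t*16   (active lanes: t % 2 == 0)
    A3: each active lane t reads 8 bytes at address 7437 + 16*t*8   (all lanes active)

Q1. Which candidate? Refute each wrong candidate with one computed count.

A: A1 gives 6 transactions, not 2
B: A1 gives 1 transaction, not 2
D: A1 gives 1 transaction, not 2
C: all counts match (2,2,16)

Answer: C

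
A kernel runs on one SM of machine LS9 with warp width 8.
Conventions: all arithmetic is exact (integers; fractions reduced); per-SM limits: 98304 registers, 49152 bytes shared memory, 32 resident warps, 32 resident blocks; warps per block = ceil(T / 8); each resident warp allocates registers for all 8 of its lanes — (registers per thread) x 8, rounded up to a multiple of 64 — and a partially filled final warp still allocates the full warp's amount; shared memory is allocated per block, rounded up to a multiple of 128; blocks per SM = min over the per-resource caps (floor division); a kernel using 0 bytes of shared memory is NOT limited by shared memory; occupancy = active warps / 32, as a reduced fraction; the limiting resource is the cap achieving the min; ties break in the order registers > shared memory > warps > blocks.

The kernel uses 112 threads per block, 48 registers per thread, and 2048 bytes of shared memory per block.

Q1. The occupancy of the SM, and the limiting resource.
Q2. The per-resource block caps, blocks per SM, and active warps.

Answer: occupancy 7/8, limited by warps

registers: 18 blocks
shared memory: 24 blocks
warps: 2 blocks
blocks: 32 blocks

Answer: 2 blocks, 28 active warps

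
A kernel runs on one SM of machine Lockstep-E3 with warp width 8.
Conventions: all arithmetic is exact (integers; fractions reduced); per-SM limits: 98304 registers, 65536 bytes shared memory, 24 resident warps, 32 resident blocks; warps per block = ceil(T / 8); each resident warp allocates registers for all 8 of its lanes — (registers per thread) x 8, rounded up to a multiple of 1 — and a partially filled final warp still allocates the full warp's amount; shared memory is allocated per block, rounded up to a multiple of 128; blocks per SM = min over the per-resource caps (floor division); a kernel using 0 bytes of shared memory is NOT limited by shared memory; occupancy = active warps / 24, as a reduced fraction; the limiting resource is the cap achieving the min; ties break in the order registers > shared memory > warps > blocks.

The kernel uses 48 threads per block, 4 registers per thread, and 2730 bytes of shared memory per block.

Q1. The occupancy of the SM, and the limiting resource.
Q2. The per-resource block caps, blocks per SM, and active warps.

Answer: occupancy 1, limited by warps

registers: 512 blocks
shared memory: 23 blocks
warps: 4 blocks
blocks: 32 blocks

Answer: 4 blocks, 24 active warps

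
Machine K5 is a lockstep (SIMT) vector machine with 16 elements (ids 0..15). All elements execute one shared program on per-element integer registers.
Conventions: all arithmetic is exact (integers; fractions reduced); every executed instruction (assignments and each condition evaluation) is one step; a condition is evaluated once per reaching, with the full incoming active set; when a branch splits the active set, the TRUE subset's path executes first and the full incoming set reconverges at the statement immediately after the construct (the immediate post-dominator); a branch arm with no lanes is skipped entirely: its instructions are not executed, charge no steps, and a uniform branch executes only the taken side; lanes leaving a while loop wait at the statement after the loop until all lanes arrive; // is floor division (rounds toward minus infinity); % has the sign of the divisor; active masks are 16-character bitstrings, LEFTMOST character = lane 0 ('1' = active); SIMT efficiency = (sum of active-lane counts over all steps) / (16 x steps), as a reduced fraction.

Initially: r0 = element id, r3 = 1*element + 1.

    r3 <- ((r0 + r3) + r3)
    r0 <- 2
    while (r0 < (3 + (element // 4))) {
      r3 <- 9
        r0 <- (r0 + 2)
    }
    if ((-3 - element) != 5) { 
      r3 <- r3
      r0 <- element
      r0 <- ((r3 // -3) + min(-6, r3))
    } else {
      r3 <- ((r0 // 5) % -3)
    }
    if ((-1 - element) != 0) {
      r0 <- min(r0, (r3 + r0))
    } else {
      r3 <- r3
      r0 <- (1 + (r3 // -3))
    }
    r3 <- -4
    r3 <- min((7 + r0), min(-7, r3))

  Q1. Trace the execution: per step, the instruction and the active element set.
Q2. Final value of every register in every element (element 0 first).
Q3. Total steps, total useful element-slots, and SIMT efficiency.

step 0: r3 <- ((r0 + r3) + r3)       1111111111111111
step 1: r0 <- 2                      1111111111111111
step 2: eval (r0 < (3 + (element // 4))) 1111111111111111
step 3: r3 <- 9                      1111111111111111
step 4: r0 <- (r0 + 2)               1111111111111111
step 5: eval (r0 < (3 + (element // 4))) 1111111111111111
step 6: r3 <- 9                      0000000011111111
step 7: r0 <- (r0 + 2)               0000000011111111
step 8: eval (r0 < (3 + (element // 4))) 0000000011111111
step 9: eval ((-3 - element) != 5)   1111111111111111
step 10: r3 <- r3                     1111111111111111
step 11: r0 <- element                1111111111111111
step 12: r0 <- ((r3 // -3) + min(-6, r3)) 1111111111111111
step 13: eval ((-1 - element) != 0)   1111111111111111
step 14: r0 <- min(r0, (r3 + r0))     1111111111111111
step 15: r3 <- -4                     1111111111111111
step 16: r3 <- min((7 + r0), min(-7, r3)) 1111111111111111

Answer: 17 steps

r0: -9,-9,-9,-9,-9,-9,-9,-9,-9,-9,-9,-9,-9,-9,-9,-9
r3: -7,-7,-7,-7,-7,-7,-7,-7,-7,-7,-7,-7,-7,-7,-7,-7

steps = 17; useful = 248; efficiency = 248/272 = 31/34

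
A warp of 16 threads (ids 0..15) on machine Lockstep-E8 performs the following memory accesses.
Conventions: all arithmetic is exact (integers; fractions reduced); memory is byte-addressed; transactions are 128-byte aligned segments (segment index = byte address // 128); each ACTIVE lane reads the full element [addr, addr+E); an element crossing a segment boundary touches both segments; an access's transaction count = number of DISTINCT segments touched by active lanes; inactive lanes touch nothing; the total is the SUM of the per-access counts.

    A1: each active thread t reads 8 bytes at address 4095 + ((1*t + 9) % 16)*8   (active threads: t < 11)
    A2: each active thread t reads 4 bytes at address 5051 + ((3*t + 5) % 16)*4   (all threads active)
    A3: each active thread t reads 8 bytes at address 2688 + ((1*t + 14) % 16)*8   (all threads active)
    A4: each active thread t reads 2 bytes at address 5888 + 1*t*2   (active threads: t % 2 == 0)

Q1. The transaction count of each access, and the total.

A1: 2 transactions
A2: 1 transaction
A3: 1 transaction
A4: 1 transaction

Answer: 2,1,1,1; total 5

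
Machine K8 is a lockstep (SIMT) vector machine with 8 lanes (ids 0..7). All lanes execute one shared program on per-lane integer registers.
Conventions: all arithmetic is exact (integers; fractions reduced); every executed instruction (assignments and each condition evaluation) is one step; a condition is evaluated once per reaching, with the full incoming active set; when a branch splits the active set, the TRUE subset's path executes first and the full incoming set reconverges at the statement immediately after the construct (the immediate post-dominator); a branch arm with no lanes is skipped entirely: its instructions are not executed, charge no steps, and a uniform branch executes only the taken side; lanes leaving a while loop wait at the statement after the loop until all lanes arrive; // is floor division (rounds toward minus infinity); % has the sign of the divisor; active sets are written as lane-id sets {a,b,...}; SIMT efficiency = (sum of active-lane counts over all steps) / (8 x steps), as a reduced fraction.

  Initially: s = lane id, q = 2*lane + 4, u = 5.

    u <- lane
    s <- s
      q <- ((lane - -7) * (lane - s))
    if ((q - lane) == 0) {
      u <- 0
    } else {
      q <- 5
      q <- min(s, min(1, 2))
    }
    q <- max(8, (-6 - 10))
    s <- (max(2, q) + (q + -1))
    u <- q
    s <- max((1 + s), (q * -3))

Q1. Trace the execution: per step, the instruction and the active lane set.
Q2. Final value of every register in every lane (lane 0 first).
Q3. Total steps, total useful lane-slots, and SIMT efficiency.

step 0: u <- lane                    {0,1,2,3,4,5,6,7}
step 1: s <- s                       {0,1,2,3,4,5,6,7}
step 2: q <- ((lane - -7) * (lane - s)) {0,1,2,3,4,5,6,7}
step 3: eval ((q - lane) == 0)       {0,1,2,3,4,5,6,7}
step 4: u <- 0                       {0}
step 5: q <- 5                       {1,2,3,4,5,6,7}
step 6: q <- min(s, min(1, 2))       {1,2,3,4,5,6,7}
step 7: q <- max(8, (-6 - 10))       {0,1,2,3,4,5,6,7}
step 8: s <- (max(2, q) + (q + -1))  {0,1,2,3,4,5,6,7}
step 9: u <- q                       {0,1,2,3,4,5,6,7}
step 10: s <- max((1 + s), (q * -3))  {0,1,2,3,4,5,6,7}

Answer: 11 steps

s: 16,16,16,16,16,16,16,16
q: 8,8,8,8,8,8,8,8
u: 8,8,8,8,8,8,8,8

steps = 11; useful = 79; efficiency = 79/88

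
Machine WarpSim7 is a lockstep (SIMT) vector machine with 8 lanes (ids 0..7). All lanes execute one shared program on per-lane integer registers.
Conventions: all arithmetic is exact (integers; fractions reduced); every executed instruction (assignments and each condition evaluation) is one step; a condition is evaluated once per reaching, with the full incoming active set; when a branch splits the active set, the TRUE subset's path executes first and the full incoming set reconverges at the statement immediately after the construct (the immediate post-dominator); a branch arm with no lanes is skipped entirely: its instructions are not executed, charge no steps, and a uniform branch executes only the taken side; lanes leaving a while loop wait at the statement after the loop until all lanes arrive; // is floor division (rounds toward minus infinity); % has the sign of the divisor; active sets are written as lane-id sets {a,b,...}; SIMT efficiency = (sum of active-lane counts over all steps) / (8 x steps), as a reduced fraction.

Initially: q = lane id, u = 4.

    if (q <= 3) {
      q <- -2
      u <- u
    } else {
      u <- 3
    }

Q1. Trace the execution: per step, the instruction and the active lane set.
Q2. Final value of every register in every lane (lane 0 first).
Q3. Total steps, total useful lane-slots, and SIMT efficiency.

step 0: eval (q <= 3)                {0,1,2,3,4,5,6,7}
step 1: q <- -2                      {0,1,2,3}
step 2: u <- u                       {0,1,2,3}
step 3: u <- 3                       {4,5,6,7}

Answer: 4 steps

q: -2,-2,-2,-2,4,5,6,7
u: 4,4,4,4,3,3,3,3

steps = 4; useful = 20; efficiency = 20/32 = 5/8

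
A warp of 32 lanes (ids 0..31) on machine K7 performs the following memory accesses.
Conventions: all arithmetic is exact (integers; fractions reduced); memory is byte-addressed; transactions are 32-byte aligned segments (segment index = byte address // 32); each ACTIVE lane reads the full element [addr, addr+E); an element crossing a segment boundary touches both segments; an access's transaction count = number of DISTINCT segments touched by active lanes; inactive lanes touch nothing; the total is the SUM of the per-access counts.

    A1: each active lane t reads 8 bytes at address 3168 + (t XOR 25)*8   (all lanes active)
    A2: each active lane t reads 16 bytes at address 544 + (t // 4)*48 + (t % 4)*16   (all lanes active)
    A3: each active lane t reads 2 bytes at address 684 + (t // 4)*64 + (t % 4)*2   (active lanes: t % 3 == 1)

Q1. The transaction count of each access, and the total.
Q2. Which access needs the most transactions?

A1: 8 transactions
A2: 13 transactions
A3: 8 transactions

Answer: 8,13,8; total 29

Answer: A2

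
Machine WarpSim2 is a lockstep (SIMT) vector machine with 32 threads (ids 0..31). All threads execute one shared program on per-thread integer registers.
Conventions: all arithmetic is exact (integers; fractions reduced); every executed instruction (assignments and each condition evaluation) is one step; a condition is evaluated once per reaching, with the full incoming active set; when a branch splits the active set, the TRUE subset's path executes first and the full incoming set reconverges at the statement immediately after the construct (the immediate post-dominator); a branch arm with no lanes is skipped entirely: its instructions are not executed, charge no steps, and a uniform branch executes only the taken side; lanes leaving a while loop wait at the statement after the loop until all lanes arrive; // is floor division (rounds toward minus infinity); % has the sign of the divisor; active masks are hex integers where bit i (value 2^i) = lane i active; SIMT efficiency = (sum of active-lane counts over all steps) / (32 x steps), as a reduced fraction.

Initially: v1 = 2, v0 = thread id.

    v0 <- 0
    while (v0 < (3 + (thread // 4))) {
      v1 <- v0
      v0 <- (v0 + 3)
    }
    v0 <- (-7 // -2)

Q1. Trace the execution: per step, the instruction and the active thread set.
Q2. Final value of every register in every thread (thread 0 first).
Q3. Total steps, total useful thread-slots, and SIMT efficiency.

step 0: v0 <- 0                      0xffffffff
step 1: eval (v0 < (3 + (thread // 4))) 0xffffffff
step 2: v1 <- v0                     0xffffffff
step 3: v0 <- (v0 + 3)               0xffffffff
step 4: eval (v0 < (3 + (thread // 4))) 0xffffffff
step 5: v1 <- v0                     0xfffffff0
step 6: v0 <- (v0 + 3)               0xfffffff0
step 7: eval (v0 < (3 + (thread // 4))) 0xfffffff0
step 8: v1 <- v0                     0xffff0000
step 9: v0 <- (v0 + 3)               0xffff0000
step 10: eval (v0 < (3 + (thread // 4))) 0xffff0000
step 11: v1 <- v0                     0xf0000000
step 12: v0 <- (v0 + 3)               0xf0000000
step 13: eval (v0 < (3 + (thread // 4))) 0xf0000000
step 14: v0 <- (-7 // -2)             0xffffffff

Answer: 15 steps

v1: 0,0,0,0,3,3,3,3,3,3,3,3,3,3,3,3,6,6,6,6,6,6,6,6,6,6,6,6,9,9,9,9
v0: 3,3,3,3,3,3,3,3,3,3,3,3,3,3,3,3,3,3,3,3,3,3,3,3,3,3,3,3,3,3,3,3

steps = 15; useful = 336; efficiency = 336/480 = 7/10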